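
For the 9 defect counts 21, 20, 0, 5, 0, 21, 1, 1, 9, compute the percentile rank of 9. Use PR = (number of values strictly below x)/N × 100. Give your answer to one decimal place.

N = 9.
Strictly below 9: 5. Equal to 9: 1.
PR = 5/9 × 100 = 55.6

55.6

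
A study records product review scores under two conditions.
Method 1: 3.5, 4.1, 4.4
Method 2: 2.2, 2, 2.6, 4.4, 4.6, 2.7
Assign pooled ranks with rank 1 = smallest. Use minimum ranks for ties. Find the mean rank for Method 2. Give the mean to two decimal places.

4.33

Sorted (ascending): 2, 2.2, 2.6, 2.7, 3.5, 4.1, 4.4, 4.4, 4.6
The 2 values of 4.4 occupy positions 7–8 → each gets rank 7.
Method 2 values → pooled ranks: 2.2→2, 2→1, 2.6→3, 4.4→7, 4.6→9, 2.7→4
Mean rank = (2 + 1 + 3 + 7 + 9 + 4) / 6 = 4.33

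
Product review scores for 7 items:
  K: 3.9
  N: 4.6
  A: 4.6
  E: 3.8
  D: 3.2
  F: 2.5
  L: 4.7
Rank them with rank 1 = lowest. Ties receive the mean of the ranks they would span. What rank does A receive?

5.5

Sorted (ascending): 2.5, 3.2, 3.8, 3.9, 4.6, 4.6, 4.7
The 2 values of 4.6 occupy positions 5–6 → average rank (5+6)/2 = 5.5.
A has value 4.6 → rank 5.5.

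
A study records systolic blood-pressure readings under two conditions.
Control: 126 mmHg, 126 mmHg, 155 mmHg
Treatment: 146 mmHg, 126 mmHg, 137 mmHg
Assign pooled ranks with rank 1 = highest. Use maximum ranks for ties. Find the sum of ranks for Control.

13

Sorted (descending): 155, 146, 137, 126, 126, 126
The 3 values of 126 occupy positions 4–6 → each gets rank 6.
Control values → pooled ranks: 126→6, 126→6, 155→1
Rank sum = 6 + 6 + 1 = 13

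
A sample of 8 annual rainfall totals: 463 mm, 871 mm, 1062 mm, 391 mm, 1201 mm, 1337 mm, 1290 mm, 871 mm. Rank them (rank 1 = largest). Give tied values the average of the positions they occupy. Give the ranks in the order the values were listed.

7, 5.5, 4, 8, 3, 1, 2, 5.5

Sorted (descending): 1337, 1290, 1201, 1062, 871, 871, 463, 391
The 2 values of 871 occupy positions 5–6 → average rank (5+6)/2 = 5.5.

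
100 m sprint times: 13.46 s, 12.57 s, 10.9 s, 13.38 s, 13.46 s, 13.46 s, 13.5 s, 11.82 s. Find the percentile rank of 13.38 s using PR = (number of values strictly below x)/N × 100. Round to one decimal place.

37.5

N = 8.
Strictly below 13.38: 3. Equal to 13.38: 1.
PR = 3/8 × 100 = 37.5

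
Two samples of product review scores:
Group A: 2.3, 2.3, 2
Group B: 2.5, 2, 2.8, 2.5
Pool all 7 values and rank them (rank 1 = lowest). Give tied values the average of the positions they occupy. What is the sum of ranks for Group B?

Sorted (ascending): 2, 2, 2.3, 2.3, 2.5, 2.5, 2.8
The 2 values of 2 occupy positions 1–2 → average rank (1+2)/2 = 1.5.
The 2 values of 2.3 occupy positions 3–4 → average rank (3+4)/2 = 3.5.
The 2 values of 2.5 occupy positions 5–6 → average rank (5+6)/2 = 5.5.
Group B values → pooled ranks: 2.5→5.5, 2→1.5, 2.8→7, 2.5→5.5
Rank sum = 5.5 + 1.5 + 7 + 5.5 = 19.5

19.5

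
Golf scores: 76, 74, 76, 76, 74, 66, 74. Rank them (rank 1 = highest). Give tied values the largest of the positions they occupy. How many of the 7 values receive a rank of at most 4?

3

Sorted (descending): 76, 76, 76, 74, 74, 74, 66
The 3 values of 76 occupy positions 1–3 → each gets rank 3.
The 3 values of 74 occupy positions 4–6 → each gets rank 6.
Ranks ≤ 4: {3, 3, 3} → 3 values.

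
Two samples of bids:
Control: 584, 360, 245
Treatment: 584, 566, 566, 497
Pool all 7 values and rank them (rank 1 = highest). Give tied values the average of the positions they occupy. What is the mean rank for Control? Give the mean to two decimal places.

Sorted (descending): 584, 584, 566, 566, 497, 360, 245
The 2 values of 584 occupy positions 1–2 → average rank (1+2)/2 = 1.5.
The 2 values of 566 occupy positions 3–4 → average rank (3+4)/2 = 3.5.
Control values → pooled ranks: 584→1.5, 360→6, 245→7
Mean rank = (1.5 + 6 + 7) / 3 = 4.83

4.83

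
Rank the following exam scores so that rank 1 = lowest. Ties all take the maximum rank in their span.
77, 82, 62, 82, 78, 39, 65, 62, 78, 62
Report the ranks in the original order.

Sorted (ascending): 39, 62, 62, 62, 65, 77, 78, 78, 82, 82
The 3 values of 62 occupy positions 2–4 → each gets rank 4.
The 2 values of 78 occupy positions 7–8 → each gets rank 8.
The 2 values of 82 occupy positions 9–10 → each gets rank 10.

6, 10, 4, 10, 8, 1, 5, 4, 8, 4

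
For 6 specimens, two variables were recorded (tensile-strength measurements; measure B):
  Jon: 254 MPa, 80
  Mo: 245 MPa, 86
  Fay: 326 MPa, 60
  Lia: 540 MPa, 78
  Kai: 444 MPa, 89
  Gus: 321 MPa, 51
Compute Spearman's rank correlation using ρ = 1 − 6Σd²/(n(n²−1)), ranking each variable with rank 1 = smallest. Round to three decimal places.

Ranks of variable 1: 2, 1, 4, 6, 5, 3
Ranks of variable 2: 4, 5, 2, 3, 6, 1
d = r₁ − r₂: -2, -4, 2, 3, -1, 2
d²: 4, 16, 4, 9, 1, 4; Σd² = 38
ρ = 1 − 6·38/(6·35) = 1 − 228/210 = -0.086

-0.086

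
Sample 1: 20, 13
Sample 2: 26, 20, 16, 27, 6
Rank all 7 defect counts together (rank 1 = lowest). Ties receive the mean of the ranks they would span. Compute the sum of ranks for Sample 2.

21.5

Sorted (ascending): 6, 13, 16, 20, 20, 26, 27
The 2 values of 20 occupy positions 4–5 → average rank (4+5)/2 = 4.5.
Sample 2 values → pooled ranks: 26→6, 20→4.5, 16→3, 27→7, 6→1
Rank sum = 6 + 4.5 + 3 + 7 + 1 = 21.5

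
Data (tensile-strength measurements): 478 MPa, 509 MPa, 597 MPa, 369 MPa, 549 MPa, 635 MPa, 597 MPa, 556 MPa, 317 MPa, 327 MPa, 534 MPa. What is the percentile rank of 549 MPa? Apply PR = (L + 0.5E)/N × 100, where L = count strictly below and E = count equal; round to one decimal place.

N = 11.
Strictly below 549: 6. Equal to 549: 1.
PR = (6 + 0.5·1)/11 × 100 = 59.1

59.1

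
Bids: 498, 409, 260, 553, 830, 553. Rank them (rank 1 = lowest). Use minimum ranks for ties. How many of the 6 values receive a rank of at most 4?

5

Sorted (ascending): 260, 409, 498, 553, 553, 830
The 2 values of 553 occupy positions 4–5 → each gets rank 4.
Ranks ≤ 4: {1, 2, 3, 4, 4} → 5 values.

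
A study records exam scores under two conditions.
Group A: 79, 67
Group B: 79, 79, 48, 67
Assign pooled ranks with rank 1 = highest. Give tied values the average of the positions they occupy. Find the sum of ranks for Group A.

Sorted (descending): 79, 79, 79, 67, 67, 48
The 3 values of 79 occupy positions 1–3 → average rank 2.
The 2 values of 67 occupy positions 4–5 → average rank (4+5)/2 = 4.5.
Group A values → pooled ranks: 79→2, 67→4.5
Rank sum = 2 + 4.5 = 6.5

6.5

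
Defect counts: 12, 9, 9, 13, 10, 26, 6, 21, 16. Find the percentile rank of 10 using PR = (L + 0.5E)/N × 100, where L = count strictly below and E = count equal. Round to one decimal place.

38.9

N = 9.
Strictly below 10: 3. Equal to 10: 1.
PR = (3 + 0.5·1)/9 × 100 = 38.9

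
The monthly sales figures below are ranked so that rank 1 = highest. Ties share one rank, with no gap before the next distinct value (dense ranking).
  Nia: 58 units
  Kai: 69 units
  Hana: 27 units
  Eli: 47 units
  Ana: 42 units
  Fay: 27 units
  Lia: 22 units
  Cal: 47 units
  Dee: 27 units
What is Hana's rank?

5

Sorted (descending): 69, 58, 47, 47, 42, 27, 27, 27, 22
The 2 values of 47 share dense rank 3.
The 3 values of 27 share dense rank 5.
Remaining distinct values take the next consecutive integers.
Hana has value 27 units → rank 5.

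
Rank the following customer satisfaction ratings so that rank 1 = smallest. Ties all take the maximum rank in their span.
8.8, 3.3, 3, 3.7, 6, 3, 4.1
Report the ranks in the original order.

7, 3, 2, 4, 6, 2, 5

Sorted (ascending): 3, 3, 3.3, 3.7, 4.1, 6, 8.8
The 2 values of 3 occupy positions 1–2 → each gets rank 2.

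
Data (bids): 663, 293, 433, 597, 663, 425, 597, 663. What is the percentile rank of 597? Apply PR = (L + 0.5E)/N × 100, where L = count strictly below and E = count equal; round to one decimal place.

50.0

N = 8.
Strictly below 597: 3. Equal to 597: 2.
PR = (3 + 0.5·2)/8 × 100 = 50.0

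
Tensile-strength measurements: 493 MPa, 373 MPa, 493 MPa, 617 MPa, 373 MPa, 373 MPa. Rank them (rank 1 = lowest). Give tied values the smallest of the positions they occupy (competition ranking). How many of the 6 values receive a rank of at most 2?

Sorted (ascending): 373, 373, 373, 493, 493, 617
The 3 values of 373 occupy positions 1–3 → each gets rank 1.
The 2 values of 493 occupy positions 4–5 → each gets rank 4.
Ranks ≤ 2: {1, 1, 1} → 3 values.

3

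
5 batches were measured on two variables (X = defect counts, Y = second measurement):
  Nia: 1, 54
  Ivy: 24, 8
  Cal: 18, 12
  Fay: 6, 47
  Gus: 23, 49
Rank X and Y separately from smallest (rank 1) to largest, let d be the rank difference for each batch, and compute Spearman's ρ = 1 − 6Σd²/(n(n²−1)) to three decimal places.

-0.700

Ranks of variable 1: 1, 5, 3, 2, 4
Ranks of variable 2: 5, 1, 2, 3, 4
d = r₁ − r₂: -4, 4, 1, -1, 0
d²: 16, 16, 1, 1, 0; Σd² = 34
ρ = 1 − 6·34/(5·24) = 1 − 204/120 = -0.700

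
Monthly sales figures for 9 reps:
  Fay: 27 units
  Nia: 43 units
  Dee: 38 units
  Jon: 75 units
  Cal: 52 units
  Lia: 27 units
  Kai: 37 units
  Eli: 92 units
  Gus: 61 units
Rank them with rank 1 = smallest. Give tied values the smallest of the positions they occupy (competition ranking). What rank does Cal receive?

Sorted (ascending): 27, 27, 37, 38, 43, 52, 61, 75, 92
The 2 values of 27 occupy positions 1–2 → each gets rank 1.
Cal has value 52 units → rank 6.

6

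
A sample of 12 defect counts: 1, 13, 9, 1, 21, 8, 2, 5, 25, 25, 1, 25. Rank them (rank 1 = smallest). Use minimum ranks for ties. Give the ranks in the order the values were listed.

1, 8, 7, 1, 9, 6, 4, 5, 10, 10, 1, 10

Sorted (ascending): 1, 1, 1, 2, 5, 8, 9, 13, 21, 25, 25, 25
The 3 values of 1 occupy positions 1–3 → each gets rank 1.
The 3 values of 25 occupy positions 10–12 → each gets rank 10.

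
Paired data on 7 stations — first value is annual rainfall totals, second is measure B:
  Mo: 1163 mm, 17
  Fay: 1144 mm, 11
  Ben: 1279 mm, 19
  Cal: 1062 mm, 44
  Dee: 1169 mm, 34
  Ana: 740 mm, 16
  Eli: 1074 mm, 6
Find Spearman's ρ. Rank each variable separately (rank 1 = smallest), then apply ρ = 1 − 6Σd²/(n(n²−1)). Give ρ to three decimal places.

Ranks of variable 1: 5, 4, 7, 2, 6, 1, 3
Ranks of variable 2: 4, 2, 5, 7, 6, 3, 1
d = r₁ − r₂: 1, 2, 2, -5, 0, -2, 2
d²: 1, 4, 4, 25, 0, 4, 4; Σd² = 42
ρ = 1 − 6·42/(7·48) = 1 − 252/336 = 0.250

0.250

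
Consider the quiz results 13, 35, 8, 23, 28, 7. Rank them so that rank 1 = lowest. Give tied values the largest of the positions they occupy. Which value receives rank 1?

Sorted (ascending): 7, 8, 13, 23, 28, 35
No ties — each value takes its position as its rank.
Rank 1 → value 7.

7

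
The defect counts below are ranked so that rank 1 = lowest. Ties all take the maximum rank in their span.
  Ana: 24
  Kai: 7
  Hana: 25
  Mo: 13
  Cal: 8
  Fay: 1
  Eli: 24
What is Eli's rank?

6

Sorted (ascending): 1, 7, 8, 13, 24, 24, 25
The 2 values of 24 occupy positions 5–6 → each gets rank 6.
Eli has value 24 → rank 6.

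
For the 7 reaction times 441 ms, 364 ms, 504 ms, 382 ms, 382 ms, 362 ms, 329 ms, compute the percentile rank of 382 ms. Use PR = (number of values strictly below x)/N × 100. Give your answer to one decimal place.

N = 7.
Strictly below 382: 3. Equal to 382: 2.
PR = 3/7 × 100 = 42.9

42.9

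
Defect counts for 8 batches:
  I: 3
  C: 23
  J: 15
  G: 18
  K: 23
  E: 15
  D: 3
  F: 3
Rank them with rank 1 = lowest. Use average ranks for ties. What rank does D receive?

Sorted (ascending): 3, 3, 3, 15, 15, 18, 23, 23
The 3 values of 3 occupy positions 1–3 → average rank 2.
The 2 values of 15 occupy positions 4–5 → average rank (4+5)/2 = 4.5.
The 2 values of 23 occupy positions 7–8 → average rank (7+8)/2 = 7.5.
D has value 3 → rank 2.

2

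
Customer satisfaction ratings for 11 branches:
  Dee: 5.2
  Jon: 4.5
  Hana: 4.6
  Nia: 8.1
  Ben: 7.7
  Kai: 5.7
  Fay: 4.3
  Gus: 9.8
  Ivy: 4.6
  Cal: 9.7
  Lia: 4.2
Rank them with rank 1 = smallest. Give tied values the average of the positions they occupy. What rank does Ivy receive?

Sorted (ascending): 4.2, 4.3, 4.5, 4.6, 4.6, 5.2, 5.7, 7.7, 8.1, 9.7, 9.8
The 2 values of 4.6 occupy positions 4–5 → average rank (4+5)/2 = 4.5.
Ivy has value 4.6 → rank 4.5.

4.5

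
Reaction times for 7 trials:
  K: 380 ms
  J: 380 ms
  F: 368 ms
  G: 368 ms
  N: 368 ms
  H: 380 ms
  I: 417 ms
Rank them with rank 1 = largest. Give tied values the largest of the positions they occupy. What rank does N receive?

7

Sorted (descending): 417, 380, 380, 380, 368, 368, 368
The 3 values of 380 occupy positions 2–4 → each gets rank 4.
The 3 values of 368 occupy positions 5–7 → each gets rank 7.
N has value 368 ms → rank 7.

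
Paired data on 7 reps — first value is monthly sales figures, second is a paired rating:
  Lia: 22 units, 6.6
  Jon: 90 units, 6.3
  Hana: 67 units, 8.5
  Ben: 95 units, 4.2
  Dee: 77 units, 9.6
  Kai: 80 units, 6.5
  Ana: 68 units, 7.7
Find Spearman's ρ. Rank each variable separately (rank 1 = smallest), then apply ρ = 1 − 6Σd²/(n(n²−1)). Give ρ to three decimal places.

-0.679

Ranks of variable 1: 1, 6, 2, 7, 4, 5, 3
Ranks of variable 2: 4, 2, 6, 1, 7, 3, 5
d = r₁ − r₂: -3, 4, -4, 6, -3, 2, -2
d²: 9, 16, 16, 36, 9, 4, 4; Σd² = 94
ρ = 1 − 6·94/(7·48) = 1 − 564/336 = -0.679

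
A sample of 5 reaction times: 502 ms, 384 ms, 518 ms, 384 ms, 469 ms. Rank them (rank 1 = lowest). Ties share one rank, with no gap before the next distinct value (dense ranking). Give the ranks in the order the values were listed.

Sorted (ascending): 384, 384, 469, 502, 518
The 2 values of 384 share dense rank 1.
Remaining distinct values take the next consecutive integers.

3, 1, 4, 1, 2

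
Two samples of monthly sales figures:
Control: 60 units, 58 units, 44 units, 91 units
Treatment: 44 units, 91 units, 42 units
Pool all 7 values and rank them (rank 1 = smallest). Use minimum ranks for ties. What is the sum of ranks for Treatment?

9

Sorted (ascending): 42, 44, 44, 58, 60, 91, 91
The 2 values of 44 occupy positions 2–3 → each gets rank 2.
The 2 values of 91 occupy positions 6–7 → each gets rank 6.
Treatment values → pooled ranks: 44→2, 91→6, 42→1
Rank sum = 2 + 6 + 1 = 9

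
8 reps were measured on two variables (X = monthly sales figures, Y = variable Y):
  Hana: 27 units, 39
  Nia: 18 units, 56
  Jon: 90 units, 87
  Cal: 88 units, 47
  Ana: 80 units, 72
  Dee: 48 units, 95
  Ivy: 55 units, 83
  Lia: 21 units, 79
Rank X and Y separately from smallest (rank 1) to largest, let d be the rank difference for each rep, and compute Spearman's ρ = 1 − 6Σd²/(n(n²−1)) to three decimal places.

0.238

Ranks of variable 1: 3, 1, 8, 7, 6, 4, 5, 2
Ranks of variable 2: 1, 3, 7, 2, 4, 8, 6, 5
d = r₁ − r₂: 2, -2, 1, 5, 2, -4, -1, -3
d²: 4, 4, 1, 25, 4, 16, 1, 9; Σd² = 64
ρ = 1 − 6·64/(8·63) = 1 − 384/504 = 0.238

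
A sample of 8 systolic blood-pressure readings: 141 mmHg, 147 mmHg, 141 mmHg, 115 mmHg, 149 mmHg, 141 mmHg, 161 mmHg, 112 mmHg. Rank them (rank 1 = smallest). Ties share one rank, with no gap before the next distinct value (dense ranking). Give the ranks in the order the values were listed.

Sorted (ascending): 112, 115, 141, 141, 141, 147, 149, 161
The 3 values of 141 share dense rank 3.
Remaining distinct values take the next consecutive integers.

3, 4, 3, 2, 5, 3, 6, 1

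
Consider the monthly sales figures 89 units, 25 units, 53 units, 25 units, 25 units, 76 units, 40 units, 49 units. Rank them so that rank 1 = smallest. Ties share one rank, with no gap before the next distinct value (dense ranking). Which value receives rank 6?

Sorted (ascending): 25, 25, 25, 40, 49, 53, 76, 89
The 3 values of 25 share dense rank 1.
Remaining distinct values take the next consecutive integers.
Rank 6 → value 89.

89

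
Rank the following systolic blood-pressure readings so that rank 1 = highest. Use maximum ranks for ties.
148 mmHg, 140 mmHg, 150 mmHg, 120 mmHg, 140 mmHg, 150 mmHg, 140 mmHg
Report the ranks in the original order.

3, 6, 2, 7, 6, 2, 6

Sorted (descending): 150, 150, 148, 140, 140, 140, 120
The 2 values of 150 occupy positions 1–2 → each gets rank 2.
The 3 values of 140 occupy positions 4–6 → each gets rank 6.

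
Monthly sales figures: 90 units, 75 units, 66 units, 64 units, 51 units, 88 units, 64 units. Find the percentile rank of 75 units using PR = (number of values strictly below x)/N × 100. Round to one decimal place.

N = 7.
Strictly below 75: 4. Equal to 75: 1.
PR = 4/7 × 100 = 57.1

57.1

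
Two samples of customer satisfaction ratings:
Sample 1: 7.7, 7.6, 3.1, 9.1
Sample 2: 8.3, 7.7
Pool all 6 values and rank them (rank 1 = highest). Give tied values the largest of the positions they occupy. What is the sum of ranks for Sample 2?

Sorted (descending): 9.1, 8.3, 7.7, 7.7, 7.6, 3.1
The 2 values of 7.7 occupy positions 3–4 → each gets rank 4.
Sample 2 values → pooled ranks: 8.3→2, 7.7→4
Rank sum = 2 + 4 = 6

6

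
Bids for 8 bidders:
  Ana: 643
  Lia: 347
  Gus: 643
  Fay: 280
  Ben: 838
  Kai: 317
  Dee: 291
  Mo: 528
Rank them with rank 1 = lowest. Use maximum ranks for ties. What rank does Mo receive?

5

Sorted (ascending): 280, 291, 317, 347, 528, 643, 643, 838
The 2 values of 643 occupy positions 6–7 → each gets rank 7.
Mo has value 528 → rank 5.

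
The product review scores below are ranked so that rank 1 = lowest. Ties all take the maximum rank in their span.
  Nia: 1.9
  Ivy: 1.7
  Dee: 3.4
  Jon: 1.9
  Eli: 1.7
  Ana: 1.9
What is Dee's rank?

Sorted (ascending): 1.7, 1.7, 1.9, 1.9, 1.9, 3.4
The 2 values of 1.7 occupy positions 1–2 → each gets rank 2.
The 3 values of 1.9 occupy positions 3–5 → each gets rank 5.
Dee has value 3.4 → rank 6.

6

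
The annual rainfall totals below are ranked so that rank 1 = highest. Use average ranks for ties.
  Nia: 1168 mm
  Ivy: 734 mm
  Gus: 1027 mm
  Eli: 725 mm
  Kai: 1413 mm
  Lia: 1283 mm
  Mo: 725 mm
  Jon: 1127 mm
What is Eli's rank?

7.5

Sorted (descending): 1413, 1283, 1168, 1127, 1027, 734, 725, 725
The 2 values of 725 occupy positions 7–8 → average rank (7+8)/2 = 7.5.
Eli has value 725 mm → rank 7.5.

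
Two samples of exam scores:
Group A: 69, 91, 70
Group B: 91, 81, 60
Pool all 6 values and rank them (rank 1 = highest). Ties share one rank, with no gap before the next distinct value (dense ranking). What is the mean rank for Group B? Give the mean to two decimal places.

2.67

Sorted (descending): 91, 91, 81, 70, 69, 60
The 2 values of 91 share dense rank 1.
Remaining distinct values take the next consecutive integers.
Group B values → pooled ranks: 91→1, 81→2, 60→5
Mean rank = (1 + 2 + 5) / 3 = 2.67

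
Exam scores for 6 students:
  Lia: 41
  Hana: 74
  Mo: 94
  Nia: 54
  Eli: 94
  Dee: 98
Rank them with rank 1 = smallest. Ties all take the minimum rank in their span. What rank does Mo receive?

4

Sorted (ascending): 41, 54, 74, 94, 94, 98
The 2 values of 94 occupy positions 4–5 → each gets rank 4.
Mo has value 94 → rank 4.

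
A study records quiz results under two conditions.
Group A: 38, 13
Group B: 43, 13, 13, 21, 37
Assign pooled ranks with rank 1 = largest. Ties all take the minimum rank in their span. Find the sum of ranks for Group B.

18

Sorted (descending): 43, 38, 37, 21, 13, 13, 13
The 3 values of 13 occupy positions 5–7 → each gets rank 5.
Group B values → pooled ranks: 43→1, 13→5, 13→5, 21→4, 37→3
Rank sum = 1 + 5 + 5 + 4 + 3 = 18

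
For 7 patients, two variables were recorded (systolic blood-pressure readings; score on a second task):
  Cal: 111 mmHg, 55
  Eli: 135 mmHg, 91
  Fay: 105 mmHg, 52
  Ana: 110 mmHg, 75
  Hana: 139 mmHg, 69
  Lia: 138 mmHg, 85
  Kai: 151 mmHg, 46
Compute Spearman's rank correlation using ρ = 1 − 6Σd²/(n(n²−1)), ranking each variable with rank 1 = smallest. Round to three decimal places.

-0.071

Ranks of variable 1: 3, 4, 1, 2, 6, 5, 7
Ranks of variable 2: 3, 7, 2, 5, 4, 6, 1
d = r₁ − r₂: 0, -3, -1, -3, 2, -1, 6
d²: 0, 9, 1, 9, 4, 1, 36; Σd² = 60
ρ = 1 − 6·60/(7·48) = 1 − 360/336 = -0.071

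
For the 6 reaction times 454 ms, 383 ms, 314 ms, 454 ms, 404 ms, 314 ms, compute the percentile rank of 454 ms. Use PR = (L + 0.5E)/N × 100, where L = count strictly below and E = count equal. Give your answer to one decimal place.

83.3

N = 6.
Strictly below 454: 4. Equal to 454: 2.
PR = (4 + 0.5·2)/6 × 100 = 83.3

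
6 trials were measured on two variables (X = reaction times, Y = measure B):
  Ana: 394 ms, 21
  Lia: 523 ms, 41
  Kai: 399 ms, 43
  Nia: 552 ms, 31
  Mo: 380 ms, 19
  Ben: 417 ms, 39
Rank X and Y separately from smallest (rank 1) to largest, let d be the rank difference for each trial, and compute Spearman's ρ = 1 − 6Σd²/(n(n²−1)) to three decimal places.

0.486

Ranks of variable 1: 2, 5, 3, 6, 1, 4
Ranks of variable 2: 2, 5, 6, 3, 1, 4
d = r₁ − r₂: 0, 0, -3, 3, 0, 0
d²: 0, 0, 9, 9, 0, 0; Σd² = 18
ρ = 1 − 6·18/(6·35) = 1 − 108/210 = 0.486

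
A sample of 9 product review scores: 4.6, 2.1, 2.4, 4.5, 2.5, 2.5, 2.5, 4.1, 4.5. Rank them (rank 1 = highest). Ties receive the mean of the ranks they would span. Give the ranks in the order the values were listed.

1, 9, 8, 2.5, 6, 6, 6, 4, 2.5

Sorted (descending): 4.6, 4.5, 4.5, 4.1, 2.5, 2.5, 2.5, 2.4, 2.1
The 2 values of 4.5 occupy positions 2–3 → average rank (2+3)/2 = 2.5.
The 3 values of 2.5 occupy positions 5–7 → average rank 6.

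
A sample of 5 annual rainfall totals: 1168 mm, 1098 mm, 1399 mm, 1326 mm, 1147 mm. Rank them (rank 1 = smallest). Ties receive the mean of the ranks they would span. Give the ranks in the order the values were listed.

3, 1, 5, 4, 2

Sorted (ascending): 1098, 1147, 1168, 1326, 1399
No ties — each value takes its position as its rank.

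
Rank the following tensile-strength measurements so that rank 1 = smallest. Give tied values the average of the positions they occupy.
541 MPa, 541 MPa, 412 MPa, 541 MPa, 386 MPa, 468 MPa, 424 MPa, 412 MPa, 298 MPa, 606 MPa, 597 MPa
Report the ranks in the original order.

Sorted (ascending): 298, 386, 412, 412, 424, 468, 541, 541, 541, 597, 606
The 2 values of 412 occupy positions 3–4 → average rank (3+4)/2 = 3.5.
The 3 values of 541 occupy positions 7–9 → average rank 8.

8, 8, 3.5, 8, 2, 6, 5, 3.5, 1, 11, 10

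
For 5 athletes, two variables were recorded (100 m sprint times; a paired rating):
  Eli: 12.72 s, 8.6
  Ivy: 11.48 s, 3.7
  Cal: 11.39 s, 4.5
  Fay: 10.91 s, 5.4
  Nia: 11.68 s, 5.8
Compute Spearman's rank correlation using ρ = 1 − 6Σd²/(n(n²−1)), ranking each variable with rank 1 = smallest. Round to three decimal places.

Ranks of variable 1: 5, 3, 2, 1, 4
Ranks of variable 2: 5, 1, 2, 3, 4
d = r₁ − r₂: 0, 2, 0, -2, 0
d²: 0, 4, 0, 4, 0; Σd² = 8
ρ = 1 − 6·8/(5·24) = 1 − 48/120 = 0.600

0.600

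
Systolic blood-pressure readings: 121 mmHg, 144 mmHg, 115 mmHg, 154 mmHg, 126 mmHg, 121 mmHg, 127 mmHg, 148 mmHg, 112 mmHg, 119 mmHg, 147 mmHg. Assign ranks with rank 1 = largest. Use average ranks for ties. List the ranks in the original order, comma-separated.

Sorted (descending): 154, 148, 147, 144, 127, 126, 121, 121, 119, 115, 112
The 2 values of 121 occupy positions 7–8 → average rank (7+8)/2 = 7.5.

7.5, 4, 10, 1, 6, 7.5, 5, 2, 11, 9, 3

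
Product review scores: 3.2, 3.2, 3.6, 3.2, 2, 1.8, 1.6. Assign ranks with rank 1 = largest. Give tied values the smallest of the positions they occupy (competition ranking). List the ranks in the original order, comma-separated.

Sorted (descending): 3.6, 3.2, 3.2, 3.2, 2, 1.8, 1.6
The 3 values of 3.2 occupy positions 2–4 → each gets rank 2.

2, 2, 1, 2, 5, 6, 7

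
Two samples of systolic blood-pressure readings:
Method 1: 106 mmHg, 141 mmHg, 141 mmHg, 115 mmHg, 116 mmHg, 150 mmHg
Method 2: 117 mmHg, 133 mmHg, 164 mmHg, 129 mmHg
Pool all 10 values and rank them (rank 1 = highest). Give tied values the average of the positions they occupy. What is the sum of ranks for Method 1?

Sorted (descending): 164, 150, 141, 141, 133, 129, 117, 116, 115, 106
The 2 values of 141 occupy positions 3–4 → average rank (3+4)/2 = 3.5.
Method 1 values → pooled ranks: 106→10, 141→3.5, 141→3.5, 115→9, 116→8, 150→2
Rank sum = 10 + 3.5 + 3.5 + 9 + 8 + 2 = 36

36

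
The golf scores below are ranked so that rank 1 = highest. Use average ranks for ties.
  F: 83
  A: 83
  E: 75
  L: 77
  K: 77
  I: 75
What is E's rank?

Sorted (descending): 83, 83, 77, 77, 75, 75
The 2 values of 83 occupy positions 1–2 → average rank (1+2)/2 = 1.5.
The 2 values of 77 occupy positions 3–4 → average rank (3+4)/2 = 3.5.
The 2 values of 75 occupy positions 5–6 → average rank (5+6)/2 = 5.5.
E has value 75 → rank 5.5.

5.5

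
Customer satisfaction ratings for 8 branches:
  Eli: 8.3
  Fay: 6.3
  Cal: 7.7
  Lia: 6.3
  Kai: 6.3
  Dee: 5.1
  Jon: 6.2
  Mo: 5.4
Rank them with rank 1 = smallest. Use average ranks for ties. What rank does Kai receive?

Sorted (ascending): 5.1, 5.4, 6.2, 6.3, 6.3, 6.3, 7.7, 8.3
The 3 values of 6.3 occupy positions 4–6 → average rank 5.
Kai has value 6.3 → rank 5.

5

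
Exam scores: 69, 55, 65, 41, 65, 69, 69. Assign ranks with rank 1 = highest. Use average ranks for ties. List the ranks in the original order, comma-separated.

2, 6, 4.5, 7, 4.5, 2, 2

Sorted (descending): 69, 69, 69, 65, 65, 55, 41
The 3 values of 69 occupy positions 1–3 → average rank 2.
The 2 values of 65 occupy positions 4–5 → average rank (4+5)/2 = 4.5.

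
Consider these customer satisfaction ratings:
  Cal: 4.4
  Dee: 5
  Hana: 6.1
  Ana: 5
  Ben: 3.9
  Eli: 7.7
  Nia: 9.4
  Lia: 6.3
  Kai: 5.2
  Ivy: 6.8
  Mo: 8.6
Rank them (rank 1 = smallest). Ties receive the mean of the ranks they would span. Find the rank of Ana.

Sorted (ascending): 3.9, 4.4, 5, 5, 5.2, 6.1, 6.3, 6.8, 7.7, 8.6, 9.4
The 2 values of 5 occupy positions 3–4 → average rank (3+4)/2 = 3.5.
Ana has value 5 → rank 3.5.

3.5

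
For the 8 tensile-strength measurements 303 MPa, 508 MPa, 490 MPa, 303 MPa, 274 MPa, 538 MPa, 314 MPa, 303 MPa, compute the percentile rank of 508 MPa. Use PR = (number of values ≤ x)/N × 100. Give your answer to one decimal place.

N = 8.
Strictly below 508: 6. Equal to 508: 1.
PR = 7/8 × 100 = 87.5

87.5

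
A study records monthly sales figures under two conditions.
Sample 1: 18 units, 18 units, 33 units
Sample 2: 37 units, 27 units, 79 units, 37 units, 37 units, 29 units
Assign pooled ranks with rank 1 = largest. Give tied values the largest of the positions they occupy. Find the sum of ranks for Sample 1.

23

Sorted (descending): 79, 37, 37, 37, 33, 29, 27, 18, 18
The 3 values of 37 occupy positions 2–4 → each gets rank 4.
The 2 values of 18 occupy positions 8–9 → each gets rank 9.
Sample 1 values → pooled ranks: 18→9, 18→9, 33→5
Rank sum = 9 + 9 + 5 = 23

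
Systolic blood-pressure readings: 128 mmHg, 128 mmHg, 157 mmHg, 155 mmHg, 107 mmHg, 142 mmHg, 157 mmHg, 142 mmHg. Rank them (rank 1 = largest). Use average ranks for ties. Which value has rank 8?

Sorted (descending): 157, 157, 155, 142, 142, 128, 128, 107
The 2 values of 157 occupy positions 1–2 → average rank (1+2)/2 = 1.5.
The 2 values of 142 occupy positions 4–5 → average rank (4+5)/2 = 4.5.
The 2 values of 128 occupy positions 6–7 → average rank (6+7)/2 = 6.5.
Rank 8 → value 107.

107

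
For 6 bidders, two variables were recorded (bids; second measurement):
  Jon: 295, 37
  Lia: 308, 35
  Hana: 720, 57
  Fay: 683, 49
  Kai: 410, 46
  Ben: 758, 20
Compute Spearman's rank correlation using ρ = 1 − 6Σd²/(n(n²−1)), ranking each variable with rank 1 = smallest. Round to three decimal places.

Ranks of variable 1: 1, 2, 5, 4, 3, 6
Ranks of variable 2: 3, 2, 6, 5, 4, 1
d = r₁ − r₂: -2, 0, -1, -1, -1, 5
d²: 4, 0, 1, 1, 1, 25; Σd² = 32
ρ = 1 − 6·32/(6·35) = 1 − 192/210 = 0.086

0.086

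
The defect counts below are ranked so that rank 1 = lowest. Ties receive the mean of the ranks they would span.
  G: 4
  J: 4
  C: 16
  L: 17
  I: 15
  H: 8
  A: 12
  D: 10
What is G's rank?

1.5

Sorted (ascending): 4, 4, 8, 10, 12, 15, 16, 17
The 2 values of 4 occupy positions 1–2 → average rank (1+2)/2 = 1.5.
G has value 4 → rank 1.5.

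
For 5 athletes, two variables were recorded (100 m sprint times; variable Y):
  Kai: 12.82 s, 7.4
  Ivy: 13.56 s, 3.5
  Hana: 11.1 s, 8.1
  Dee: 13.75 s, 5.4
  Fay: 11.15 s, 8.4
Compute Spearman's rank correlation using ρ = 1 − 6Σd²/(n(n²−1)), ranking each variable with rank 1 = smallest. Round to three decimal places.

Ranks of variable 1: 3, 4, 1, 5, 2
Ranks of variable 2: 3, 1, 4, 2, 5
d = r₁ − r₂: 0, 3, -3, 3, -3
d²: 0, 9, 9, 9, 9; Σd² = 36
ρ = 1 − 6·36/(5·24) = 1 − 216/120 = -0.800

-0.800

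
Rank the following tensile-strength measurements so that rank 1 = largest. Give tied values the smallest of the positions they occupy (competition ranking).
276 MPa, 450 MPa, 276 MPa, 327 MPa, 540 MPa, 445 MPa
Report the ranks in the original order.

5, 2, 5, 4, 1, 3

Sorted (descending): 540, 450, 445, 327, 276, 276
The 2 values of 276 occupy positions 5–6 → each gets rank 5.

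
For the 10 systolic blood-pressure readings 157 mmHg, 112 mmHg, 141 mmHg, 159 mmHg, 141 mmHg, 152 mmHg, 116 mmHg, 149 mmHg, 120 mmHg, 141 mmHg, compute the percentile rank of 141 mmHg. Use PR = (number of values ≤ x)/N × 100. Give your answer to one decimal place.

60.0

N = 10.
Strictly below 141: 3. Equal to 141: 3.
PR = 6/10 × 100 = 60.0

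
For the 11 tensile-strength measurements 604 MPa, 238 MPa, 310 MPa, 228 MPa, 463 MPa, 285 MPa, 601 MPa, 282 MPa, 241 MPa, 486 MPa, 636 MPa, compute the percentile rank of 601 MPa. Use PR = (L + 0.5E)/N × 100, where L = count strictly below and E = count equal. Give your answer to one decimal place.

N = 11.
Strictly below 601: 8. Equal to 601: 1.
PR = (8 + 0.5·1)/11 × 100 = 77.3

77.3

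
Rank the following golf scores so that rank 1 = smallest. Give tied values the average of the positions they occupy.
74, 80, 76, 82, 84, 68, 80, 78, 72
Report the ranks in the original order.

3, 6.5, 4, 8, 9, 1, 6.5, 5, 2

Sorted (ascending): 68, 72, 74, 76, 78, 80, 80, 82, 84
The 2 values of 80 occupy positions 6–7 → average rank (6+7)/2 = 6.5.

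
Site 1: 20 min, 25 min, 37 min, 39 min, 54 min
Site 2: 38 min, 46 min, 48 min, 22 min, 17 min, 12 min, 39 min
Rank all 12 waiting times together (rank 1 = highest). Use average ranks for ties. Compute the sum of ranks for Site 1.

30.5

Sorted (descending): 54, 48, 46, 39, 39, 38, 37, 25, 22, 20, 17, 12
The 2 values of 39 occupy positions 4–5 → average rank (4+5)/2 = 4.5.
Site 1 values → pooled ranks: 20→10, 25→8, 37→7, 39→4.5, 54→1
Rank sum = 10 + 8 + 7 + 4.5 + 1 = 30.5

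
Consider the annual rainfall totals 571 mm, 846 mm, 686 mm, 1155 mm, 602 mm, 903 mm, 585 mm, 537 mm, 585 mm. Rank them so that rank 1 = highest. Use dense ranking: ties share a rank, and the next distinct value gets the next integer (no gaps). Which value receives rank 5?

602

Sorted (descending): 1155, 903, 846, 686, 602, 585, 585, 571, 537
The 2 values of 585 share dense rank 6.
Remaining distinct values take the next consecutive integers.
Rank 5 → value 602.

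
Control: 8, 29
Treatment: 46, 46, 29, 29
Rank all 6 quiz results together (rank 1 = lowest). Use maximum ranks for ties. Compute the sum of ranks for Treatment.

20

Sorted (ascending): 8, 29, 29, 29, 46, 46
The 3 values of 29 occupy positions 2–4 → each gets rank 4.
The 2 values of 46 occupy positions 5–6 → each gets rank 6.
Treatment values → pooled ranks: 46→6, 46→6, 29→4, 29→4
Rank sum = 6 + 6 + 4 + 4 = 20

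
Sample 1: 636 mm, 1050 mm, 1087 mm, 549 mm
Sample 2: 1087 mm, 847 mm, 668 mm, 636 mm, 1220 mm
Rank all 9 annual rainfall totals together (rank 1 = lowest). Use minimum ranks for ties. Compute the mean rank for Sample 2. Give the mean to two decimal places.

Sorted (ascending): 549, 636, 636, 668, 847, 1050, 1087, 1087, 1220
The 2 values of 636 occupy positions 2–3 → each gets rank 2.
The 2 values of 1087 occupy positions 7–8 → each gets rank 7.
Sample 2 values → pooled ranks: 1087→7, 847→5, 668→4, 636→2, 1220→9
Mean rank = (7 + 5 + 4 + 2 + 9) / 5 = 5.40

5.40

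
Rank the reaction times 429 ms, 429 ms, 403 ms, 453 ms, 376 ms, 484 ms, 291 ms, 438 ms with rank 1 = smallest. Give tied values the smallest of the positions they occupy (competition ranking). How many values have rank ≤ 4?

Sorted (ascending): 291, 376, 403, 429, 429, 438, 453, 484
The 2 values of 429 occupy positions 4–5 → each gets rank 4.
Ranks ≤ 4: {1, 2, 3, 4, 4} → 5 values.

5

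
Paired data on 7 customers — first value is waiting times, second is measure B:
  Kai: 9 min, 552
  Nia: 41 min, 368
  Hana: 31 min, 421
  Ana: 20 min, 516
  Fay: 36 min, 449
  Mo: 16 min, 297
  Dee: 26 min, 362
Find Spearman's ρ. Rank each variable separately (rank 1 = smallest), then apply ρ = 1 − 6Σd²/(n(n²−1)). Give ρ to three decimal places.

Ranks of variable 1: 1, 7, 5, 3, 6, 2, 4
Ranks of variable 2: 7, 3, 4, 6, 5, 1, 2
d = r₁ − r₂: -6, 4, 1, -3, 1, 1, 2
d²: 36, 16, 1, 9, 1, 1, 4; Σd² = 68
ρ = 1 − 6·68/(7·48) = 1 − 408/336 = -0.214

-0.214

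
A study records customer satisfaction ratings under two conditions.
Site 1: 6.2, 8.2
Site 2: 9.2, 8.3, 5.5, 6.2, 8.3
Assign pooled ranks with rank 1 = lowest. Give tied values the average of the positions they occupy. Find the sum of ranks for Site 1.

6.5

Sorted (ascending): 5.5, 6.2, 6.2, 8.2, 8.3, 8.3, 9.2
The 2 values of 6.2 occupy positions 2–3 → average rank (2+3)/2 = 2.5.
The 2 values of 8.3 occupy positions 5–6 → average rank (5+6)/2 = 5.5.
Site 1 values → pooled ranks: 6.2→2.5, 8.2→4
Rank sum = 2.5 + 4 = 6.5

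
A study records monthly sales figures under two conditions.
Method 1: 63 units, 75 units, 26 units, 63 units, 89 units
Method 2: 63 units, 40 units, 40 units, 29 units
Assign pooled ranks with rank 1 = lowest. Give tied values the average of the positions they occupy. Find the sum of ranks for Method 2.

15

Sorted (ascending): 26, 29, 40, 40, 63, 63, 63, 75, 89
The 2 values of 40 occupy positions 3–4 → average rank (3+4)/2 = 3.5.
The 3 values of 63 occupy positions 5–7 → average rank 6.
Method 2 values → pooled ranks: 63→6, 40→3.5, 40→3.5, 29→2
Rank sum = 6 + 3.5 + 3.5 + 2 = 15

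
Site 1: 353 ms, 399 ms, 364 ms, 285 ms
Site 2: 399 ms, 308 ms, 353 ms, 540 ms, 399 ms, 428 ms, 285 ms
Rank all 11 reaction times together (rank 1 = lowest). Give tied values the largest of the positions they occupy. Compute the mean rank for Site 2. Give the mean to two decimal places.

7.00

Sorted (ascending): 285, 285, 308, 353, 353, 364, 399, 399, 399, 428, 540
The 2 values of 285 occupy positions 1–2 → each gets rank 2.
The 2 values of 353 occupy positions 4–5 → each gets rank 5.
The 3 values of 399 occupy positions 7–9 → each gets rank 9.
Site 2 values → pooled ranks: 399→9, 308→3, 353→5, 540→11, 399→9, 428→10, 285→2
Mean rank = (9 + 3 + 5 + 11 + 9 + 10 + 2) / 7 = 7.00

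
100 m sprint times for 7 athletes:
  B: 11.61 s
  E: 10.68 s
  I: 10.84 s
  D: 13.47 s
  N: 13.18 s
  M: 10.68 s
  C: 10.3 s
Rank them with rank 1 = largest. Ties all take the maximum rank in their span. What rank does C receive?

7

Sorted (descending): 13.47, 13.18, 11.61, 10.84, 10.68, 10.68, 10.3
The 2 values of 10.68 occupy positions 5–6 → each gets rank 6.
C has value 10.3 s → rank 7.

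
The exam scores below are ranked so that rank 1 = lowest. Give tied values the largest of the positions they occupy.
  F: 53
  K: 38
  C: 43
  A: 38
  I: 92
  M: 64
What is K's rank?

Sorted (ascending): 38, 38, 43, 53, 64, 92
The 2 values of 38 occupy positions 1–2 → each gets rank 2.
K has value 38 → rank 2.

2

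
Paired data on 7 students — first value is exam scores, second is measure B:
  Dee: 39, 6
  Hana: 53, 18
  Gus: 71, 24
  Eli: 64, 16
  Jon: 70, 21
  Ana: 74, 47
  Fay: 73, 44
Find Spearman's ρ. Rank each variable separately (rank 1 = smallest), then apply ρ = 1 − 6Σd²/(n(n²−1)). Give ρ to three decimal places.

0.964

Ranks of variable 1: 1, 2, 5, 3, 4, 7, 6
Ranks of variable 2: 1, 3, 5, 2, 4, 7, 6
d = r₁ − r₂: 0, -1, 0, 1, 0, 0, 0
d²: 0, 1, 0, 1, 0, 0, 0; Σd² = 2
ρ = 1 − 6·2/(7·48) = 1 − 12/336 = 0.964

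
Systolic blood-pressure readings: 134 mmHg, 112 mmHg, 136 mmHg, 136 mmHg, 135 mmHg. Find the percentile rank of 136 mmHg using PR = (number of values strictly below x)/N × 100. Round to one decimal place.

60.0

N = 5.
Strictly below 136: 3. Equal to 136: 2.
PR = 3/5 × 100 = 60.0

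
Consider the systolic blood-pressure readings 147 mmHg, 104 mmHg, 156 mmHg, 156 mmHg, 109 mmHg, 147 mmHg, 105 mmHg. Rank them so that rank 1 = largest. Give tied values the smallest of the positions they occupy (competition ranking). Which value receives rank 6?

Sorted (descending): 156, 156, 147, 147, 109, 105, 104
The 2 values of 156 occupy positions 1–2 → each gets rank 1.
The 2 values of 147 occupy positions 3–4 → each gets rank 3.
Rank 6 → value 105.

105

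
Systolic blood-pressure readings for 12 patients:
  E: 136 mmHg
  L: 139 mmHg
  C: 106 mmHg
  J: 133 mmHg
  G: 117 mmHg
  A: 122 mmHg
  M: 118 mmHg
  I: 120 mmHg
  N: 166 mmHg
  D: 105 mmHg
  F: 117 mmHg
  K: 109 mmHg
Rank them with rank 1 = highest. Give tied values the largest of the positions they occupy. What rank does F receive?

9

Sorted (descending): 166, 139, 136, 133, 122, 120, 118, 117, 117, 109, 106, 105
The 2 values of 117 occupy positions 8–9 → each gets rank 9.
F has value 117 mmHg → rank 9.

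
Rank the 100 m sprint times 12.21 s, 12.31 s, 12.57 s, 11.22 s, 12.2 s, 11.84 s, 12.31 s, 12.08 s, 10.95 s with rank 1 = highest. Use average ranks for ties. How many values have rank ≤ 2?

Sorted (descending): 12.57, 12.31, 12.31, 12.21, 12.2, 12.08, 11.84, 11.22, 10.95
The 2 values of 12.31 occupy positions 2–3 → average rank (2+3)/2 = 2.5.
Ranks ≤ 2: {1} → 1 value.

1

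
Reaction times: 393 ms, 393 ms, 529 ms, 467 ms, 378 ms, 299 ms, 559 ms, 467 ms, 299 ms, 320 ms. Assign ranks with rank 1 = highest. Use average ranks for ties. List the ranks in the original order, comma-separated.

5.5, 5.5, 2, 3.5, 7, 9.5, 1, 3.5, 9.5, 8

Sorted (descending): 559, 529, 467, 467, 393, 393, 378, 320, 299, 299
The 2 values of 467 occupy positions 3–4 → average rank (3+4)/2 = 3.5.
The 2 values of 393 occupy positions 5–6 → average rank (5+6)/2 = 5.5.
The 2 values of 299 occupy positions 9–10 → average rank (9+10)/2 = 9.5.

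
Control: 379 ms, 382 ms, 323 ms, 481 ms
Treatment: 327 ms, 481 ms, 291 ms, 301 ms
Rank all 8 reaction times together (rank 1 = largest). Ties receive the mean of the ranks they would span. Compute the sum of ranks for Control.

Sorted (descending): 481, 481, 382, 379, 327, 323, 301, 291
The 2 values of 481 occupy positions 1–2 → average rank (1+2)/2 = 1.5.
Control values → pooled ranks: 379→4, 382→3, 323→6, 481→1.5
Rank sum = 4 + 3 + 6 + 1.5 = 14.5

14.5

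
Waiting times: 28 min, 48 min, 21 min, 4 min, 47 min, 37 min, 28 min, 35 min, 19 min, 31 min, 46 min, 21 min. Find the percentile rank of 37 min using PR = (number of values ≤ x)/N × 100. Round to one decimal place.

N = 12.
Strictly below 37: 8. Equal to 37: 1.
PR = 9/12 × 100 = 75.0

75.0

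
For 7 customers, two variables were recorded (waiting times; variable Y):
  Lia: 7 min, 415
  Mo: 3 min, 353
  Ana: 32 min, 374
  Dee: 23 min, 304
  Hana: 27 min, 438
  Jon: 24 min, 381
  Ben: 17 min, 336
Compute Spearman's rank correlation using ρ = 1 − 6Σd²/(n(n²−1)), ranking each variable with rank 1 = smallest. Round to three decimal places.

0.286

Ranks of variable 1: 2, 1, 7, 4, 6, 5, 3
Ranks of variable 2: 6, 3, 4, 1, 7, 5, 2
d = r₁ − r₂: -4, -2, 3, 3, -1, 0, 1
d²: 16, 4, 9, 9, 1, 0, 1; Σd² = 40
ρ = 1 − 6·40/(7·48) = 1 − 240/336 = 0.286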